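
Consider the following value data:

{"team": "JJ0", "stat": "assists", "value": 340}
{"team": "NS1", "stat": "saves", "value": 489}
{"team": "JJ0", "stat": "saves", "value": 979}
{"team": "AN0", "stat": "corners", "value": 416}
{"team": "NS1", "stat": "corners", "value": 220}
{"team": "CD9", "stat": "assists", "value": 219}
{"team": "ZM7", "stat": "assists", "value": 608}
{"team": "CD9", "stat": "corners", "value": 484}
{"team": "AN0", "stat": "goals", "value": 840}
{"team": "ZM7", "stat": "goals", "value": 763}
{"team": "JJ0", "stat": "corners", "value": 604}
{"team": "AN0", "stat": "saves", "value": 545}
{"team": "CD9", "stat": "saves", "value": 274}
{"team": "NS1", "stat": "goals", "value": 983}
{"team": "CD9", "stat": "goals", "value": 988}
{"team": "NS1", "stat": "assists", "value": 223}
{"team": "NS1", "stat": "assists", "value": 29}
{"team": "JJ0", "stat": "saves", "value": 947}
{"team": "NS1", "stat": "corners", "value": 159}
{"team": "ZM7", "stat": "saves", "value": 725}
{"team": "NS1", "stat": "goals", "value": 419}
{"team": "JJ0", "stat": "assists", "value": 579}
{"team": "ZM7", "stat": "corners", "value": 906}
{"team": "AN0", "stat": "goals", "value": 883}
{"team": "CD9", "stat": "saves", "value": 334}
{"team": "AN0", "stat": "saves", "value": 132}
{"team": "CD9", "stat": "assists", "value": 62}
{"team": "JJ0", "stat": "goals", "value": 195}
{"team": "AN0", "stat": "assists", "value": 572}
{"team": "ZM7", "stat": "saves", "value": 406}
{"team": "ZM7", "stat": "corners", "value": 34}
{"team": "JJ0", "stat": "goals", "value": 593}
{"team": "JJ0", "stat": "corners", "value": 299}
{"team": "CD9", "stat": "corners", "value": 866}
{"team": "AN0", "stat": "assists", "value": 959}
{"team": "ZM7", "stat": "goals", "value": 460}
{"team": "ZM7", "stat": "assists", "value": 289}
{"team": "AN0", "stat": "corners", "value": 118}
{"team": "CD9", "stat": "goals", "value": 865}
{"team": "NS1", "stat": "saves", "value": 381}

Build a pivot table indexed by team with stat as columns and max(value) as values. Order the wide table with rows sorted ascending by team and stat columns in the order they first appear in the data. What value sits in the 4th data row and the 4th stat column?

983

With rows sorted ascending by team, row 4 is team=NS1. stat columns in first-appearance order: assists, saves, corners, goals; column 4 is goals.
Long rows with team=NS1, stat=goals: max(983, 419) = 983.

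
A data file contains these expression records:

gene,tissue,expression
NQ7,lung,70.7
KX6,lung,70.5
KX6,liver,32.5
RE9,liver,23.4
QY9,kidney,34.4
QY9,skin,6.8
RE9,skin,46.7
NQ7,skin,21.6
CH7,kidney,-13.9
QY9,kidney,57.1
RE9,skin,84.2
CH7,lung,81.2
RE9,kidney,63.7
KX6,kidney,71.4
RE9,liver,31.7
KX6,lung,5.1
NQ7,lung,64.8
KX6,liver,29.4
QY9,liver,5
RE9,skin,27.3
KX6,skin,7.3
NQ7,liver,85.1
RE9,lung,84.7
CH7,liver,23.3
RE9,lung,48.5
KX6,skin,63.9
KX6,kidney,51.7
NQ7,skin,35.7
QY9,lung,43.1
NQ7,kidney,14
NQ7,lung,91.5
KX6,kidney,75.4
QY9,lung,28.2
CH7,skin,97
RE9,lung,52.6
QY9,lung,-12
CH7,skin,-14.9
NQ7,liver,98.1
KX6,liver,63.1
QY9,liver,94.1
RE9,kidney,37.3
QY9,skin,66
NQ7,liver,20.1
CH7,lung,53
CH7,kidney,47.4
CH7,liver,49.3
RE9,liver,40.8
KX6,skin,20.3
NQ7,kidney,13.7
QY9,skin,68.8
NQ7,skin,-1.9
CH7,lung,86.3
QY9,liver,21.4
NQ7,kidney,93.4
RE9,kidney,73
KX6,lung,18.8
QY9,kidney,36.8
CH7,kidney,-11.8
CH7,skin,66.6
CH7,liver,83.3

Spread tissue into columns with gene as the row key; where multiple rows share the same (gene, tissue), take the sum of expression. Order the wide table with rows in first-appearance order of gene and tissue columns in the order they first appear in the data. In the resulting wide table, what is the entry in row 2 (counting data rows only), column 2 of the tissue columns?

125

With rows in first-appearance order of gene, row 2 is gene=KX6. tissue columns in first-appearance order: lung, liver, kidney, skin; column 2 is liver.
Long rows with gene=KX6, tissue=liver: 32.5 + 29.4 + 63.1 = 125.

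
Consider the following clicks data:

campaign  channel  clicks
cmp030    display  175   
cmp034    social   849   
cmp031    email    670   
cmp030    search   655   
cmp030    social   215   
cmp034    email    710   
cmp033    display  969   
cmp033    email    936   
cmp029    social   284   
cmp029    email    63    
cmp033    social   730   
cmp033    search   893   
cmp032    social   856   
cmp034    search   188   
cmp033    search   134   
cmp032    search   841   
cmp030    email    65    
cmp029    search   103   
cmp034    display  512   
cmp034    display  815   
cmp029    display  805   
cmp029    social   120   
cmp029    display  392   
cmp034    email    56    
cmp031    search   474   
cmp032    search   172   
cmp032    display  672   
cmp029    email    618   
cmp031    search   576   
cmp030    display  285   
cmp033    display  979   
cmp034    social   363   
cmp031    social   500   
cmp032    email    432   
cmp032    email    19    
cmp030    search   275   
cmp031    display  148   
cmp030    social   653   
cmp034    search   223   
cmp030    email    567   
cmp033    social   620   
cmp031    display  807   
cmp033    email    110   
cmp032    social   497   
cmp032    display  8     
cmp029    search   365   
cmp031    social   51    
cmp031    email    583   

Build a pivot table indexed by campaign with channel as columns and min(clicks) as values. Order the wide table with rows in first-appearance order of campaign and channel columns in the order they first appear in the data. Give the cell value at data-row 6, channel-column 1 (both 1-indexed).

With rows in first-appearance order of campaign, row 6 is campaign=cmp032. channel columns in first-appearance order: display, social, email, search; column 1 is display.
Long rows with campaign=cmp032, channel=display: min(672, 8) = 8.

8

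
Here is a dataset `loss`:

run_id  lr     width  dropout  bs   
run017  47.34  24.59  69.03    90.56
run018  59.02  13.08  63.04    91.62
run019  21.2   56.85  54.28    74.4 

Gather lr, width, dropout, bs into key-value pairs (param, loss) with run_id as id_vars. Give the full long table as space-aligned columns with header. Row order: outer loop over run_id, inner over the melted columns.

run_id  param    loss 
run017  lr       47.34
run017  width    24.59
run017  dropout  69.03
run017  bs       90.56
run018  lr       59.02
run018  width    13.08
run018  dropout  63.04
run018  bs       91.62
run019  lr       21.2 
run019  width    56.85
run019  dropout  54.28
run019  bs       74.4 

Each (run_id, column) pair becomes one row: 3 × 4 = 12 rows.
For example, (run017, lr) → loss=47.34.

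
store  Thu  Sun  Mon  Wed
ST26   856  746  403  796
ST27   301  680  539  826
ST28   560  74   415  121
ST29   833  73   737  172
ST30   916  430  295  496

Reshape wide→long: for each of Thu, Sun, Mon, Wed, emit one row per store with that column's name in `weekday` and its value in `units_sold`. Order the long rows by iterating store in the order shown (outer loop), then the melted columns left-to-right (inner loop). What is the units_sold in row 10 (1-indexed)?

20 rows total (5 × 4). Row 10: index ⌊(10-1)/4⌋ = 2 into store → ST28; (10-1) mod 4 = 1 into the melted columns → Sun.
So row 10 is (ST28, Sun, 74); units_sold = 74.

74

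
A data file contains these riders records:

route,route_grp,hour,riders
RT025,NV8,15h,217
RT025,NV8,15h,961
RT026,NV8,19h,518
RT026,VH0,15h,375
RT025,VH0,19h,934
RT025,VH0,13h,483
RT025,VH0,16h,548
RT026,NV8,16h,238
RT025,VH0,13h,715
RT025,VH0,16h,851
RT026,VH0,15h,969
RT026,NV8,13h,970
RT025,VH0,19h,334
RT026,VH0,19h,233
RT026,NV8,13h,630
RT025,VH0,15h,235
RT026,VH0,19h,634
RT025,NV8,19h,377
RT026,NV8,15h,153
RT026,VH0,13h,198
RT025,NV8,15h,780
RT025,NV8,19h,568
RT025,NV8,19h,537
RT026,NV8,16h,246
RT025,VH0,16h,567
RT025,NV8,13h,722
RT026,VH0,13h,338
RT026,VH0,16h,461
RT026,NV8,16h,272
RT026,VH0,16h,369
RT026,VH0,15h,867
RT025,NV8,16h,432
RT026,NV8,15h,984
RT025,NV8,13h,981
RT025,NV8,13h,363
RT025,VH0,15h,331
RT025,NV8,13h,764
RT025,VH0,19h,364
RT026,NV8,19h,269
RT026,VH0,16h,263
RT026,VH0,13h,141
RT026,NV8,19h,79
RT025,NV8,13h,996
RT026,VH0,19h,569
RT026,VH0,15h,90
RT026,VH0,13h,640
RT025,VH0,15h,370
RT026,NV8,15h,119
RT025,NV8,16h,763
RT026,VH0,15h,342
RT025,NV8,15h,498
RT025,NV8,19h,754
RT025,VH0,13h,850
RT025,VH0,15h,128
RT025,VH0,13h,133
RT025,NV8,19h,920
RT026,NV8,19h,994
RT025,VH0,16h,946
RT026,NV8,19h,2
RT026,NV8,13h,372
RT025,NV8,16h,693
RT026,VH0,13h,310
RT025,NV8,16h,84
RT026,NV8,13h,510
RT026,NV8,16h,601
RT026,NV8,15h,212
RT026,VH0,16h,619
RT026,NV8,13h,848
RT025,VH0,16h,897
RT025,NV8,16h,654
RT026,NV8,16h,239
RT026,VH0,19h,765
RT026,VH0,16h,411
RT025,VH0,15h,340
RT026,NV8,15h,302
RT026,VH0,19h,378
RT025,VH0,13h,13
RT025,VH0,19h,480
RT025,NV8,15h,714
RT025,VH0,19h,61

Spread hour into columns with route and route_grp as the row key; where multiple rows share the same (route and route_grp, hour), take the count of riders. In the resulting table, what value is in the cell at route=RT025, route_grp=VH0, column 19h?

5

Rows with route=RT025, route_grp=VH0 and hour=19h: riders values are 934, 334, 364, 480, 61.
5 rows match — count = 5.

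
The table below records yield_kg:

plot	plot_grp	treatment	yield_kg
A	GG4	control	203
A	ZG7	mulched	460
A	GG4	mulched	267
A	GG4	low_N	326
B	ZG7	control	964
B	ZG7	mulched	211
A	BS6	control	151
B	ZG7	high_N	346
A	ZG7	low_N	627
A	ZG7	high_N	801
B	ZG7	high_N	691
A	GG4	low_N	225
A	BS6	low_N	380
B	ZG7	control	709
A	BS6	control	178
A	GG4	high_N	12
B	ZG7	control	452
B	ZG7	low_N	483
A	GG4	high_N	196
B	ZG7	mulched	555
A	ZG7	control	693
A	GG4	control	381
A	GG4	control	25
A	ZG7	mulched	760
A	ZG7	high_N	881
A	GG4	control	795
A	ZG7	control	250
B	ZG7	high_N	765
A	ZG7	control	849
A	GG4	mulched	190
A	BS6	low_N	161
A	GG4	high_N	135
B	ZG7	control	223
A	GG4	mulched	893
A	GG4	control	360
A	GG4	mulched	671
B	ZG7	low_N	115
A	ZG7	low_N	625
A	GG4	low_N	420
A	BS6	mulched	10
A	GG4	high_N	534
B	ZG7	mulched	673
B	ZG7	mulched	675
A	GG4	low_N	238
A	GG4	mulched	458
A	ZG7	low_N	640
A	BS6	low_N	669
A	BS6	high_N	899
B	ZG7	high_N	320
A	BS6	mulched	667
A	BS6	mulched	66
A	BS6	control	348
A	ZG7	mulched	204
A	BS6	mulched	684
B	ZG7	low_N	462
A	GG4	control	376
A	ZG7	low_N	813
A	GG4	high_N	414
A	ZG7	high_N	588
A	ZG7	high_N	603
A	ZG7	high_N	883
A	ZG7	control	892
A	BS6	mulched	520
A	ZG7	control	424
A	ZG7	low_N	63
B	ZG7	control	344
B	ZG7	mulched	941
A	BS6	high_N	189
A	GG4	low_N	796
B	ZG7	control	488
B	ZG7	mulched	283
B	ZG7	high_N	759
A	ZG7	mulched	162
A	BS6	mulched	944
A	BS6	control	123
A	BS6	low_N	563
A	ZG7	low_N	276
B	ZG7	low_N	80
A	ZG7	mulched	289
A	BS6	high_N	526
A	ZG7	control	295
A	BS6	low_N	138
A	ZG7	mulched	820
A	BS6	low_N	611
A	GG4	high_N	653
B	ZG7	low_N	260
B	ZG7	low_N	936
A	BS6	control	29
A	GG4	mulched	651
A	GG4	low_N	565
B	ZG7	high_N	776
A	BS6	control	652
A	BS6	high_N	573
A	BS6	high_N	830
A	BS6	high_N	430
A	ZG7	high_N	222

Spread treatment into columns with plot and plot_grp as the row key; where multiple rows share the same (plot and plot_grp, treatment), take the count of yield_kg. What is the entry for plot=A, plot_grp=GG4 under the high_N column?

6

Rows with plot=A, plot_grp=GG4 and treatment=high_N: yield_kg values are 12, 196, 135, 534, 414, 653.
6 rows match — count = 6.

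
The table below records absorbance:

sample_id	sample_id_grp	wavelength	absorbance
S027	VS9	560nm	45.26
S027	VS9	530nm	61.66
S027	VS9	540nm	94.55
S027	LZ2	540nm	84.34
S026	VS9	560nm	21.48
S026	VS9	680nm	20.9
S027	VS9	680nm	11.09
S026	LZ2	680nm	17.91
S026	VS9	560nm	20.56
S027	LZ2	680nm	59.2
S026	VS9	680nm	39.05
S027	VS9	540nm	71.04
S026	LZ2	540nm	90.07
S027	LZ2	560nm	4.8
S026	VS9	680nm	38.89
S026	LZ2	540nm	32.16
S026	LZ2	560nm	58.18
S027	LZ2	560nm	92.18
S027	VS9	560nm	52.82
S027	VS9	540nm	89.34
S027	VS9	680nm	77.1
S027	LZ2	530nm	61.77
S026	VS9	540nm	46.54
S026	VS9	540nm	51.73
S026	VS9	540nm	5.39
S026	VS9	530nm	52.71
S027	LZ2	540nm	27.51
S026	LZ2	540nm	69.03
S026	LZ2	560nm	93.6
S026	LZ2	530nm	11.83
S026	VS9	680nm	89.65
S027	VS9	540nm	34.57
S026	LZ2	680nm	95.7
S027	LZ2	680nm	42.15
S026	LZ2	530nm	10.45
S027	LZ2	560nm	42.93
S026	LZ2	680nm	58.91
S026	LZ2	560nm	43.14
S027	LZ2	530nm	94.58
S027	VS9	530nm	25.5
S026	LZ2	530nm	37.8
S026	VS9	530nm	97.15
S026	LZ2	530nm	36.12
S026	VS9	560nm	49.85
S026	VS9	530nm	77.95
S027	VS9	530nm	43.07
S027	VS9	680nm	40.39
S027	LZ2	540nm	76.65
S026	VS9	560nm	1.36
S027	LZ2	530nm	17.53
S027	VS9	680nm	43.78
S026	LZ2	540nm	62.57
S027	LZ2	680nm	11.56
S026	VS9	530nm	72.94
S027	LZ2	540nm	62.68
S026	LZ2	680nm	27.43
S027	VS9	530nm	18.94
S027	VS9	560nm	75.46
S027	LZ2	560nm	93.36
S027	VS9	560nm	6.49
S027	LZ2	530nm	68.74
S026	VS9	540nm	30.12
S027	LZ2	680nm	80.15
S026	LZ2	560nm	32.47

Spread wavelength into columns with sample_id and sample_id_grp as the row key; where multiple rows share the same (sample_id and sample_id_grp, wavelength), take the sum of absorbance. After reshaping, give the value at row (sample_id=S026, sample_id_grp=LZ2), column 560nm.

Rows with sample_id=S026, sample_id_grp=LZ2 and wavelength=560nm: absorbance values are 58.18, 93.6, 43.14, 32.47.
58.18 + 93.6 + 43.14 + 32.47 = 227.39.

227.39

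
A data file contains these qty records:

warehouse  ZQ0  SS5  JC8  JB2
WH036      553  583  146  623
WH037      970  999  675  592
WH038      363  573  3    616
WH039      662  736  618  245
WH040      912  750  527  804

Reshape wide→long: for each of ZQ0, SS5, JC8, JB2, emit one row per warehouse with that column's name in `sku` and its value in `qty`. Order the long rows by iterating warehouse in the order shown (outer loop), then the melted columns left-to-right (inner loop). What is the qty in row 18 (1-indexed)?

750

20 rows total (5 × 4). Row 18: index ⌊(18-1)/4⌋ = 4 into warehouse → WH040; (18-1) mod 4 = 1 into the melted columns → SS5.
So row 18 is (WH040, SS5, 750); qty = 750.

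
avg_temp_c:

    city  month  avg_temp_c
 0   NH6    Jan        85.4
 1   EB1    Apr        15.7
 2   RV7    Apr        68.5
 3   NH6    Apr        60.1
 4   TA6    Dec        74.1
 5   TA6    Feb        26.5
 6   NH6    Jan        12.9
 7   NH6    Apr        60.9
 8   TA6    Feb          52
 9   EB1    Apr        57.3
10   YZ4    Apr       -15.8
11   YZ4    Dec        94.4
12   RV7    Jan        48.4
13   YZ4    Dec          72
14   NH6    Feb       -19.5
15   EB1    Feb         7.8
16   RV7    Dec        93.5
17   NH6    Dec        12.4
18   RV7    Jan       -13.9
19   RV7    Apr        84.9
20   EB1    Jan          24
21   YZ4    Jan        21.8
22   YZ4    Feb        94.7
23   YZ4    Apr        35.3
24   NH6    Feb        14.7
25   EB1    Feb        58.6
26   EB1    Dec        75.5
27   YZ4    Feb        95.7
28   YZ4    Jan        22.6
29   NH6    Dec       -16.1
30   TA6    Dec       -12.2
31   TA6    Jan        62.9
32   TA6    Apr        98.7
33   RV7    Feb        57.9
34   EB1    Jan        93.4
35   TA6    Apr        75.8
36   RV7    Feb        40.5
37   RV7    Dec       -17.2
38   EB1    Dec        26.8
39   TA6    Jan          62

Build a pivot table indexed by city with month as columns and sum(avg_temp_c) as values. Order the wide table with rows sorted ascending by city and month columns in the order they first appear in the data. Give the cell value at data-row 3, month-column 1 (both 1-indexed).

34.5

With rows sorted ascending by city, row 3 is city=RV7. month columns in first-appearance order: Jan, Apr, Dec, Feb; column 1 is Jan.
Long rows with city=RV7, month=Jan: 48.4 + -13.9 = 34.5.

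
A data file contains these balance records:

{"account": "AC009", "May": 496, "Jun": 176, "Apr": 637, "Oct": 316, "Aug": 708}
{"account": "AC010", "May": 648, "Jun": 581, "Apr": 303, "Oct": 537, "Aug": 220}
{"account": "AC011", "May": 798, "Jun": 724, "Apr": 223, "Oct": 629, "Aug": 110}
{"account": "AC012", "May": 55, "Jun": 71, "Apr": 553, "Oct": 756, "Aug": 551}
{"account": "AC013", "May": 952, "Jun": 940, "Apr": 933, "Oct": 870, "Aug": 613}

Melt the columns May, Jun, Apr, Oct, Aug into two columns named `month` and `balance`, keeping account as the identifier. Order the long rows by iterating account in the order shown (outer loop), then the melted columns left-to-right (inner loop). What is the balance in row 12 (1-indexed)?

25 rows total (5 × 5). Row 12: index ⌊(12-1)/5⌋ = 2 into account → AC011; (12-1) mod 5 = 1 into the melted columns → Jun.
So row 12 is (AC011, Jun, 724); balance = 724.

724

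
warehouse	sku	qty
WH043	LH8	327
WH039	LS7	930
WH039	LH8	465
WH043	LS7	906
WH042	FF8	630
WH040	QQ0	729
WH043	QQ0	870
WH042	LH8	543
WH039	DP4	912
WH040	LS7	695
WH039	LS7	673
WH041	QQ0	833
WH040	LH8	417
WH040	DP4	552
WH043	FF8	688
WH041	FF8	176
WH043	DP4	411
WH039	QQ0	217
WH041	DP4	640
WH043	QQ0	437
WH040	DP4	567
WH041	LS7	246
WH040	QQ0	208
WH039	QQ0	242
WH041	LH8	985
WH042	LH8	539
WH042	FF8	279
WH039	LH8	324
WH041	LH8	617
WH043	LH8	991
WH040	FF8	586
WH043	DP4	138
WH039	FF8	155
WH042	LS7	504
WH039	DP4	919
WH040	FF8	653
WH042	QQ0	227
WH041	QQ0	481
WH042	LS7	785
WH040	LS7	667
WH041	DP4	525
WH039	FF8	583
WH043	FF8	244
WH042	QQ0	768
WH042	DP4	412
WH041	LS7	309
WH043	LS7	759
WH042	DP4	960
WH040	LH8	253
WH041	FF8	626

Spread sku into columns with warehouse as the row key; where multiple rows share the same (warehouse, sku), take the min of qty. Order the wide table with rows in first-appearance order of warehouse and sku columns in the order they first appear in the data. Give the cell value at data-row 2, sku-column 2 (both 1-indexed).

673

With rows in first-appearance order of warehouse, row 2 is warehouse=WH039. sku columns in first-appearance order: LH8, LS7, FF8, QQ0, DP4; column 2 is LS7.
Long rows with warehouse=WH039, sku=LS7: min(930, 673) = 673.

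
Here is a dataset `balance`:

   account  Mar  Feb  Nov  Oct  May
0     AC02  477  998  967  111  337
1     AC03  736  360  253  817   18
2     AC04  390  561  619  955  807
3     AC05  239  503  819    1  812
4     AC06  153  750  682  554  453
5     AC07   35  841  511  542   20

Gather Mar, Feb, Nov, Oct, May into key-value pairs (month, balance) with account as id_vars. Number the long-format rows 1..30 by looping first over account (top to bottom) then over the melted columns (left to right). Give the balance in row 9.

30 rows total (6 × 5). Row 9: index ⌊(9-1)/5⌋ = 1 into account → AC03; (9-1) mod 5 = 3 into the melted columns → Oct.
So row 9 is (AC03, Oct, 817); balance = 817.

817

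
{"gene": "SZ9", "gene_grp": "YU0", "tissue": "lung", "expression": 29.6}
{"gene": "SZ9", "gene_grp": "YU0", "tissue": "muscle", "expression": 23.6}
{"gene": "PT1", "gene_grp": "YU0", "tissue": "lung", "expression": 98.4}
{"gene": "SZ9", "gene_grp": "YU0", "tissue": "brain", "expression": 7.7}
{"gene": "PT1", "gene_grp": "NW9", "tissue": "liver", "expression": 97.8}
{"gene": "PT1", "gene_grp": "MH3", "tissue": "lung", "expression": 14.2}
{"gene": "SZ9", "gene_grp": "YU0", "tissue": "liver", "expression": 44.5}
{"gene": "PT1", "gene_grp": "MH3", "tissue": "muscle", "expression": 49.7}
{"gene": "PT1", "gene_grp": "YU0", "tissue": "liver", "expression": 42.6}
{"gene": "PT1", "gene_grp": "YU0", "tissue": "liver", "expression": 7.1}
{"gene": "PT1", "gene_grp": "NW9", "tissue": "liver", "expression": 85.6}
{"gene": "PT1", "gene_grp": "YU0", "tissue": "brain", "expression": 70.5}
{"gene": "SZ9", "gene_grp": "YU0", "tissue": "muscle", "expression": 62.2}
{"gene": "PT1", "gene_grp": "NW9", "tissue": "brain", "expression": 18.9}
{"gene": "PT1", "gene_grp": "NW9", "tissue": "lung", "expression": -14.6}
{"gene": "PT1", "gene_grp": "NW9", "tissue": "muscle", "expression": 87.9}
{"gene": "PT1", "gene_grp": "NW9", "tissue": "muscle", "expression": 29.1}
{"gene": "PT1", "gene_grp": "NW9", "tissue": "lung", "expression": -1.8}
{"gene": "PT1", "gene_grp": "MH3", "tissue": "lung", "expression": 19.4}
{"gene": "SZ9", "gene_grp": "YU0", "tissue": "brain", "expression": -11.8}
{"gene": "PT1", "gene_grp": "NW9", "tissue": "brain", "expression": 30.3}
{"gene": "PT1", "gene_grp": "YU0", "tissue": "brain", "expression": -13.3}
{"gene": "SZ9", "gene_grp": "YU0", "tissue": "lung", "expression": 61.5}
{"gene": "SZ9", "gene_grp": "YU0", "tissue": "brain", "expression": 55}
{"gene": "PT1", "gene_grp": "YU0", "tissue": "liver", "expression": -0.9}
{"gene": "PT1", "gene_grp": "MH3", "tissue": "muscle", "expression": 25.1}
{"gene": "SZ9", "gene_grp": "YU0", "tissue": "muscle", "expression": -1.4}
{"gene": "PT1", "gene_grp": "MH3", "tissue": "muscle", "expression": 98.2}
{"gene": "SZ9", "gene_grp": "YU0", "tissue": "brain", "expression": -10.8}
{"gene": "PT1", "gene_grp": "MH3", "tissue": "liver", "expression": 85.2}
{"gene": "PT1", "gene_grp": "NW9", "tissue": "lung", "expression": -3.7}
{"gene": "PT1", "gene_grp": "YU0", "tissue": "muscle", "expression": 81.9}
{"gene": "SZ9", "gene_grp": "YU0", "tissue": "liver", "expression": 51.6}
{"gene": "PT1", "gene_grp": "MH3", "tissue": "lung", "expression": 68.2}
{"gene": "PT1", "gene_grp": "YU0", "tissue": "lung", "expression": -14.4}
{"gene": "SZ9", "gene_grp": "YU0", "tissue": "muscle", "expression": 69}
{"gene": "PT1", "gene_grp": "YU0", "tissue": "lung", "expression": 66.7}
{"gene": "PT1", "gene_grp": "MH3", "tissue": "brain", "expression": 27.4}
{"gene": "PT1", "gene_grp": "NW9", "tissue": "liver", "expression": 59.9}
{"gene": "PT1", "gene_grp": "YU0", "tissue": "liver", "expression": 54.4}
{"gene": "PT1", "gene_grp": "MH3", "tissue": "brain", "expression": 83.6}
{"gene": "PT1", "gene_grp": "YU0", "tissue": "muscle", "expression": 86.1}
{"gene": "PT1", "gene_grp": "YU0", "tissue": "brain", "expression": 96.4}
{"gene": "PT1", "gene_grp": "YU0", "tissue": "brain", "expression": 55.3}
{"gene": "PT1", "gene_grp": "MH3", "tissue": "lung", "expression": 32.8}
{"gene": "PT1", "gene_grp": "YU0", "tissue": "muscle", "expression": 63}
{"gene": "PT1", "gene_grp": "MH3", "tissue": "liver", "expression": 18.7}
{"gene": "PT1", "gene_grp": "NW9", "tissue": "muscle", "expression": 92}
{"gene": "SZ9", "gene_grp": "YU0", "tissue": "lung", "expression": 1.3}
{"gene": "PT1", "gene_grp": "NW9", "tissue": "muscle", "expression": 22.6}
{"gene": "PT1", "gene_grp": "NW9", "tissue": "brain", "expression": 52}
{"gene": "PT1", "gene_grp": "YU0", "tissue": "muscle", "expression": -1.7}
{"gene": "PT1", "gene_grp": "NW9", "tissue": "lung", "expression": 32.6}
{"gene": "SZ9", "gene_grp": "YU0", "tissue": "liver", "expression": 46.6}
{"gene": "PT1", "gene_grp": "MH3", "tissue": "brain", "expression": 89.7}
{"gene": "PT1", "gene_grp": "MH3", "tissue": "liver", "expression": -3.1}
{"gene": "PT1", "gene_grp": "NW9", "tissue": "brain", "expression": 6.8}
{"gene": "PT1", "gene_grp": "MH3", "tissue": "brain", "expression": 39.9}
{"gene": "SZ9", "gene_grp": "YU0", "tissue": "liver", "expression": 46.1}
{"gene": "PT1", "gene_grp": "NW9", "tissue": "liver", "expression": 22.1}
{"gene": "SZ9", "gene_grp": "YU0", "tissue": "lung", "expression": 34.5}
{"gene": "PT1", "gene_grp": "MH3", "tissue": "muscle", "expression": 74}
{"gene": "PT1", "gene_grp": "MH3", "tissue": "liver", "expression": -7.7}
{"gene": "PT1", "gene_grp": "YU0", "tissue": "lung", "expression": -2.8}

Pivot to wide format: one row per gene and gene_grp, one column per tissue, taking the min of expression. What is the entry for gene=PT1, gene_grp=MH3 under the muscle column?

Rows with gene=PT1, gene_grp=MH3 and tissue=muscle: expression values are 49.7, 25.1, 98.2, 74.
min(49.7, 25.1, 98.2, 74) = 25.1.

25.1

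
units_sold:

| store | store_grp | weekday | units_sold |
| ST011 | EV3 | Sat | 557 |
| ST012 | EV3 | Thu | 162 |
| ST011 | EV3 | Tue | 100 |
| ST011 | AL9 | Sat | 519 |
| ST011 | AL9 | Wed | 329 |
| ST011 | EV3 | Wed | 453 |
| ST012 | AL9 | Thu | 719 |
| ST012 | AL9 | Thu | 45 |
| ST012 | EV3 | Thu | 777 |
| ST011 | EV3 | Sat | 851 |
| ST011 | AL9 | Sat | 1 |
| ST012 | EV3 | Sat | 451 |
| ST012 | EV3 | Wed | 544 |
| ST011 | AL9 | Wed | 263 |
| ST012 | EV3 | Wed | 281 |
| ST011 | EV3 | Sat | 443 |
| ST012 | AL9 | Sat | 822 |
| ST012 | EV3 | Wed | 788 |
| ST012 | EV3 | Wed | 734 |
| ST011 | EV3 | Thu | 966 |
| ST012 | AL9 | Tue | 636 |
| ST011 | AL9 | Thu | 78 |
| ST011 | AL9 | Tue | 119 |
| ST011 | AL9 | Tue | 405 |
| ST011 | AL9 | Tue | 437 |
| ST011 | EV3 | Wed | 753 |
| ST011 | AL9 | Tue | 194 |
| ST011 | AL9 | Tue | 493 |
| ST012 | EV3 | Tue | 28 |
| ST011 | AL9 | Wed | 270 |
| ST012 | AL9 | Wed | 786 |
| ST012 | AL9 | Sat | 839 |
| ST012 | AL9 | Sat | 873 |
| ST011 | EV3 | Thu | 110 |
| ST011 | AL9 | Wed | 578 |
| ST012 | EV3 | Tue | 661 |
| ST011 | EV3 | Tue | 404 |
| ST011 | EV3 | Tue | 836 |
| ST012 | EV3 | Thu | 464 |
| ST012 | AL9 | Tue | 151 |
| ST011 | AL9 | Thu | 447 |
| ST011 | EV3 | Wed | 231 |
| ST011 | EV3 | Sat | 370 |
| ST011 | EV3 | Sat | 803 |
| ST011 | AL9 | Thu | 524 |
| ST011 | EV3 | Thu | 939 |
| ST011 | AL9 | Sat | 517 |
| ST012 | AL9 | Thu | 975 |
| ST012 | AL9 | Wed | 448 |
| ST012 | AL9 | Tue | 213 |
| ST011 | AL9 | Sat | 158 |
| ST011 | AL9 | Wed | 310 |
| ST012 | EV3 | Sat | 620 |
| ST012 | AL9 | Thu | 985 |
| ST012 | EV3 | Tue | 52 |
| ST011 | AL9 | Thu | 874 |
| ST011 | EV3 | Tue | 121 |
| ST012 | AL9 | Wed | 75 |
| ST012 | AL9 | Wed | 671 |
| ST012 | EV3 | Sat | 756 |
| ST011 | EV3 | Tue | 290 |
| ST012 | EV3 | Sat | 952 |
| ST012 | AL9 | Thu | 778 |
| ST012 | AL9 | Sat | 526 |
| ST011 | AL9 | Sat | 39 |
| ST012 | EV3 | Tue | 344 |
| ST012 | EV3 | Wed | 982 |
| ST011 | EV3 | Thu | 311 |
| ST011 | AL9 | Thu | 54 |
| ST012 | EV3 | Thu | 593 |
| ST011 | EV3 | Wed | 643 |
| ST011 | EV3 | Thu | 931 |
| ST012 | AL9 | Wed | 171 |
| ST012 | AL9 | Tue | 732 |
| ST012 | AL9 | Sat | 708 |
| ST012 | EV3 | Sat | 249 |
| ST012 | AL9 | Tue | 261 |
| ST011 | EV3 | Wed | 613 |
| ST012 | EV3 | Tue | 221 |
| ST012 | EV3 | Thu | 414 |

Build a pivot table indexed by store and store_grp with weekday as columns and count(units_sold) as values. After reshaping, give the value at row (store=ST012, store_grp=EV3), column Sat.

Rows with store=ST012, store_grp=EV3 and weekday=Sat: units_sold values are 451, 620, 756, 952, 249.
5 rows match — count = 5.

5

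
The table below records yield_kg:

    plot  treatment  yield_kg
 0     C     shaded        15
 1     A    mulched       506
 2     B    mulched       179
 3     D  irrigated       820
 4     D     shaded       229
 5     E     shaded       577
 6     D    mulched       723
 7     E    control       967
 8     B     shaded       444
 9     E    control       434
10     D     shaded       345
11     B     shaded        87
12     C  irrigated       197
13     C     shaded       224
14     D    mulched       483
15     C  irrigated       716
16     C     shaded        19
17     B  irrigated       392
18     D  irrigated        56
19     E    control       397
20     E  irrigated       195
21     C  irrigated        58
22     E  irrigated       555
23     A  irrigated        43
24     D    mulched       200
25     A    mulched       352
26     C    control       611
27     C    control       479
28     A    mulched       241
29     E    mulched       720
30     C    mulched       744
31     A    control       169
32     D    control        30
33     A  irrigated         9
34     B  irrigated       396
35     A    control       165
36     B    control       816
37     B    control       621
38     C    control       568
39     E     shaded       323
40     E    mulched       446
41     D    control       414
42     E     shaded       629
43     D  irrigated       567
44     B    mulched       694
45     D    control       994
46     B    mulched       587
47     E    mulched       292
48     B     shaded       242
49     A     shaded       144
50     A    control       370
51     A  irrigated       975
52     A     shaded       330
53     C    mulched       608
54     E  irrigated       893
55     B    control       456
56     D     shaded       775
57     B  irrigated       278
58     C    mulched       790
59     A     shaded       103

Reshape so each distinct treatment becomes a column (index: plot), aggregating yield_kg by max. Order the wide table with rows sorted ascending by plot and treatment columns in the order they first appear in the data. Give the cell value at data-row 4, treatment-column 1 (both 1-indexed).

With rows sorted ascending by plot, row 4 is plot=D. treatment columns in first-appearance order: shaded, mulched, irrigated, control; column 1 is shaded.
Long rows with plot=D, treatment=shaded: max(229, 345, 775) = 775.

775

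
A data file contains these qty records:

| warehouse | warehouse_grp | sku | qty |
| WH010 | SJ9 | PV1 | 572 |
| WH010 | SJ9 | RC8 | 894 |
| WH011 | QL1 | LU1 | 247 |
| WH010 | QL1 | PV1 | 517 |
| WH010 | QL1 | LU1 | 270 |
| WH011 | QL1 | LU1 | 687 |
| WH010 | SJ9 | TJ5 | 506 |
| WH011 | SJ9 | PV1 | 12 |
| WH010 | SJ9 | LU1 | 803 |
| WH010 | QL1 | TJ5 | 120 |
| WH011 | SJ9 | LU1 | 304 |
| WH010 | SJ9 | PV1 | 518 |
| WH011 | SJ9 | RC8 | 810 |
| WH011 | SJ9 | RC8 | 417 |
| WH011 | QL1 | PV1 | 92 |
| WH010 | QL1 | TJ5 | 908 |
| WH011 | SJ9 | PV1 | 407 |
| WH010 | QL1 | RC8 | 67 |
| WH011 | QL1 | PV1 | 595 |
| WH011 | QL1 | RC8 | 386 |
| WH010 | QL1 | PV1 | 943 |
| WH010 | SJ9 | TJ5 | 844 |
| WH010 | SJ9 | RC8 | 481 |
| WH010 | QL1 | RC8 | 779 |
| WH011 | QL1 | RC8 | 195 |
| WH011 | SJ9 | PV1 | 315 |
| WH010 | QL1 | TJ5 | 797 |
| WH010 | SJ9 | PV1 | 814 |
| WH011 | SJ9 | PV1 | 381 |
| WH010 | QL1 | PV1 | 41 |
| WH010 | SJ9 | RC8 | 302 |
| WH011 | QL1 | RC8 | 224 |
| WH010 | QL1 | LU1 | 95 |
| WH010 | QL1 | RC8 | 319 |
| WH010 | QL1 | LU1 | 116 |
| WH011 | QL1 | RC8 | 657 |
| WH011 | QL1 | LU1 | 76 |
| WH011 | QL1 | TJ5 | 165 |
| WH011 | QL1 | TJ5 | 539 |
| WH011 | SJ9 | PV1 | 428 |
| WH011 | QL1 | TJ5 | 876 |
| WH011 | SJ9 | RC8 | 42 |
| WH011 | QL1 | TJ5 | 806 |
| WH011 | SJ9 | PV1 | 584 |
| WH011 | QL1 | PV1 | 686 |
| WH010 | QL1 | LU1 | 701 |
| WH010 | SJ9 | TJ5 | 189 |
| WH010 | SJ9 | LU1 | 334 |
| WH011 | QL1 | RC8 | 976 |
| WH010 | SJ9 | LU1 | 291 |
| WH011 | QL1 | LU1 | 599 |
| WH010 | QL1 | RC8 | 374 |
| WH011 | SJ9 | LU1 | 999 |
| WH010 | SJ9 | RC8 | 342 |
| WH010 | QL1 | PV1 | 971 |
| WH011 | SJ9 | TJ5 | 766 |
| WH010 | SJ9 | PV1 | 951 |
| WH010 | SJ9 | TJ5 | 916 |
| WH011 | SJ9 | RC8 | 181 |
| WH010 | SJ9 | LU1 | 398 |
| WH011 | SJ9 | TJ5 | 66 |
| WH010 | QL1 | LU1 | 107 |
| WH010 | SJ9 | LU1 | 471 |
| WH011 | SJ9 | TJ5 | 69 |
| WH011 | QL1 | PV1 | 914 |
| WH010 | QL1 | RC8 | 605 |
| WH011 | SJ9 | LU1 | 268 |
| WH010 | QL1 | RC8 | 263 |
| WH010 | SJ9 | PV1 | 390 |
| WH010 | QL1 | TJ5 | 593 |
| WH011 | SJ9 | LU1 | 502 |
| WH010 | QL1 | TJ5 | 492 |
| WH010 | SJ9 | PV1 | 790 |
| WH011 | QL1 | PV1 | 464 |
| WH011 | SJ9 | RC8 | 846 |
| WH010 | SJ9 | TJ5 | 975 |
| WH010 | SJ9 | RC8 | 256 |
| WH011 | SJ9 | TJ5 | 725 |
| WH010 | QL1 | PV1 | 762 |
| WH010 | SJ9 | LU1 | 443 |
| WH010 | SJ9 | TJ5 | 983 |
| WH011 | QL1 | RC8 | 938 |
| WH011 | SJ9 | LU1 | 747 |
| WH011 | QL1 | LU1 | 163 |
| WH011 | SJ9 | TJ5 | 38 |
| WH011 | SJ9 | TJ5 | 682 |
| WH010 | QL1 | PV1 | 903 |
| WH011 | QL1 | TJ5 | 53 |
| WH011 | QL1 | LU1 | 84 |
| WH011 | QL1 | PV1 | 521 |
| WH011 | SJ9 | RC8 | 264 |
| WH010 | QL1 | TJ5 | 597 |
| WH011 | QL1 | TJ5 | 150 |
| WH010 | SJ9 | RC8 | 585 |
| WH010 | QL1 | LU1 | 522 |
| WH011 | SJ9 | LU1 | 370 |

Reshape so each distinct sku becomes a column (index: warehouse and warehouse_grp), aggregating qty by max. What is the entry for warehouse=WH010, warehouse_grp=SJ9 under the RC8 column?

894

Rows with warehouse=WH010, warehouse_grp=SJ9 and sku=RC8: qty values are 894, 481, 302, 342, 256, 585.
max(894, 481, 302, 342, 256, 585) = 894.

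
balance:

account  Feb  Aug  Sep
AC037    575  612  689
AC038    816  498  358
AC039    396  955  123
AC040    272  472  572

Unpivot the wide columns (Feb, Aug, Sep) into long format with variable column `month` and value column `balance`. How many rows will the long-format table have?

12

4 account values × 3 melted columns = 12 rows.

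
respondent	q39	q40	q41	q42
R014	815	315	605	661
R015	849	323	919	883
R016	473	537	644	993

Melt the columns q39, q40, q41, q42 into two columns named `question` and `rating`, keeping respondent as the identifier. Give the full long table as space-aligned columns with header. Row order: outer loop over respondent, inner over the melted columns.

Each (respondent, column) pair becomes one row: 3 × 4 = 12 rows.
For example, (R014, q39) → rating=815.

respondent  question  rating
R014        q39       815   
R014        q40       315   
R014        q41       605   
R014        q42       661   
R015        q39       849   
R015        q40       323   
R015        q41       919   
R015        q42       883   
R016        q39       473   
R016        q40       537   
R016        q41       644   
R016        q42       993   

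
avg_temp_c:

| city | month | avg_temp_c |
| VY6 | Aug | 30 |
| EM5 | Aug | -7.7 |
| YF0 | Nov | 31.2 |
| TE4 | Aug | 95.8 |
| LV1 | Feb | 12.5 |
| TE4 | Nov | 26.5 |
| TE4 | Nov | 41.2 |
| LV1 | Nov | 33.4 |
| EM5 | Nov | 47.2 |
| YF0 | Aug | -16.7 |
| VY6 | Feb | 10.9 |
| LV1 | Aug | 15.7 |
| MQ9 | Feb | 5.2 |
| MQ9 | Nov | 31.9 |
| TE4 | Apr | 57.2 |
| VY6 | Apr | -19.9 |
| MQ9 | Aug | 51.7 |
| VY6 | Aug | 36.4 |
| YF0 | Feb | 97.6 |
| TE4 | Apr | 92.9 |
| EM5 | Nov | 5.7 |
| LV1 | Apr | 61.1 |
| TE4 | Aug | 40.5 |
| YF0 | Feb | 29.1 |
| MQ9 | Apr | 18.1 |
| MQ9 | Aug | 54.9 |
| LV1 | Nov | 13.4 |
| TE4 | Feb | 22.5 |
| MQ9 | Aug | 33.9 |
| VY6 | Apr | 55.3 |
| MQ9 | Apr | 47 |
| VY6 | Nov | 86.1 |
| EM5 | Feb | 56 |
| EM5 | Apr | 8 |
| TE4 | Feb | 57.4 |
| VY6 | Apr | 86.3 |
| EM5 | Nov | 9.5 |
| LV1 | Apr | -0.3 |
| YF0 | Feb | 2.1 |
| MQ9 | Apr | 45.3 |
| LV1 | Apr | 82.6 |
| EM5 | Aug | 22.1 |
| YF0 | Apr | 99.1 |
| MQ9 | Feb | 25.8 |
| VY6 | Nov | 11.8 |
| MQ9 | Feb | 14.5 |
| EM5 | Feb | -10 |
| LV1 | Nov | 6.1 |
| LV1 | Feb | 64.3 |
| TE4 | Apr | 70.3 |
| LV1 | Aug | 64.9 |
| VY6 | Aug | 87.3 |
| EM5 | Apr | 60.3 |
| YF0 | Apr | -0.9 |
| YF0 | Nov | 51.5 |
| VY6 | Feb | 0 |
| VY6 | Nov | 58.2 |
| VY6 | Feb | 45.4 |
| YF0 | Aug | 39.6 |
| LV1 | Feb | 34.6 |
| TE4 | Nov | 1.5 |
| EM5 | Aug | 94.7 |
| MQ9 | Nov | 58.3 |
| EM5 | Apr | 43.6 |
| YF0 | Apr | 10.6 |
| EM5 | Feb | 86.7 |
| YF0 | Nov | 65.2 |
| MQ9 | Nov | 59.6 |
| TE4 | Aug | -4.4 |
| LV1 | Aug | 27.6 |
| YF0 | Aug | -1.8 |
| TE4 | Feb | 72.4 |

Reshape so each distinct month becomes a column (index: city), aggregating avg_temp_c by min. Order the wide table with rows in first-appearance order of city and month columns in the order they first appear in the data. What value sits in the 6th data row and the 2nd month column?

31.9

With rows in first-appearance order of city, row 6 is city=MQ9. month columns in first-appearance order: Aug, Nov, Feb, Apr; column 2 is Nov.
Long rows with city=MQ9, month=Nov: min(31.9, 58.3, 59.6) = 31.9.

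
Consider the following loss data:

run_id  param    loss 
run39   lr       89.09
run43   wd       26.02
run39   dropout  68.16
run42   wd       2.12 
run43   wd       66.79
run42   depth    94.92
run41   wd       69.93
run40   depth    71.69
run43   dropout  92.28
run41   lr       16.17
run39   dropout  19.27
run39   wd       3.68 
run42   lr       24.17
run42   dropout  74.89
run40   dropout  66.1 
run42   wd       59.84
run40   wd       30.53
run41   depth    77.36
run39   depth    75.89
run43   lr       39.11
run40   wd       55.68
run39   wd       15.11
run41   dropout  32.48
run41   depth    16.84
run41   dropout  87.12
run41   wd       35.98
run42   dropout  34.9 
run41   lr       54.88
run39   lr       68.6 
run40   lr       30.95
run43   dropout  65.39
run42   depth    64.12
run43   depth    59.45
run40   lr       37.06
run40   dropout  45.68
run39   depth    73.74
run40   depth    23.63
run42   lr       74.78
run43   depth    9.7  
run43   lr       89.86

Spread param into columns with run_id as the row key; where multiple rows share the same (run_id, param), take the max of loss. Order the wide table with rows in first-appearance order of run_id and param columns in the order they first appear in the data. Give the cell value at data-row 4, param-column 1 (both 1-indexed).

54.88

With rows in first-appearance order of run_id, row 4 is run_id=run41. param columns in first-appearance order: lr, wd, dropout, depth; column 1 is lr.
Long rows with run_id=run41, param=lr: max(16.17, 54.88) = 54.88.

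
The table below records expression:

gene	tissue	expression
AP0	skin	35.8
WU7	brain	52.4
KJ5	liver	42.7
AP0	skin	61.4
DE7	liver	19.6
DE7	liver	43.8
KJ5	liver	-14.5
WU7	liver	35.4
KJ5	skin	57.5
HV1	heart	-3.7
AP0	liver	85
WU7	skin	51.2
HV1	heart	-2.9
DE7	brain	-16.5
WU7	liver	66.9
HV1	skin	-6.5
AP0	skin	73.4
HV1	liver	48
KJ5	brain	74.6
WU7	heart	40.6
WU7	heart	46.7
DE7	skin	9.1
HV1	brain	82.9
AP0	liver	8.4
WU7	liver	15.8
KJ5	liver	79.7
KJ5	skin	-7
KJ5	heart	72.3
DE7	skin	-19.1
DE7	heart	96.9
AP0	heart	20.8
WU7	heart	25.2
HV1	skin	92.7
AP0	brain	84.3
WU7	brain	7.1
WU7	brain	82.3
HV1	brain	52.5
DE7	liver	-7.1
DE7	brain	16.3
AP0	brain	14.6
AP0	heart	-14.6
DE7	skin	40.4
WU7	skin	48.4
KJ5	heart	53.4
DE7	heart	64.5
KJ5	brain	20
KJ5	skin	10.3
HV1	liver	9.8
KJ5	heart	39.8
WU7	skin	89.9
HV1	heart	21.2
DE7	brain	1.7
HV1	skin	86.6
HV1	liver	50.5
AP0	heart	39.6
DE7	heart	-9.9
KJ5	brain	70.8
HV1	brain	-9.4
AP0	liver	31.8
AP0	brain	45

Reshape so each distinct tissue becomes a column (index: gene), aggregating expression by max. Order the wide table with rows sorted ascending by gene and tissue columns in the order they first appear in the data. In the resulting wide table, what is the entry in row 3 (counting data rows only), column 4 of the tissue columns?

With rows sorted ascending by gene, row 3 is gene=HV1. tissue columns in first-appearance order: skin, brain, liver, heart; column 4 is heart.
Long rows with gene=HV1, tissue=heart: max(-3.7, -2.9, 21.2) = 21.2.

21.2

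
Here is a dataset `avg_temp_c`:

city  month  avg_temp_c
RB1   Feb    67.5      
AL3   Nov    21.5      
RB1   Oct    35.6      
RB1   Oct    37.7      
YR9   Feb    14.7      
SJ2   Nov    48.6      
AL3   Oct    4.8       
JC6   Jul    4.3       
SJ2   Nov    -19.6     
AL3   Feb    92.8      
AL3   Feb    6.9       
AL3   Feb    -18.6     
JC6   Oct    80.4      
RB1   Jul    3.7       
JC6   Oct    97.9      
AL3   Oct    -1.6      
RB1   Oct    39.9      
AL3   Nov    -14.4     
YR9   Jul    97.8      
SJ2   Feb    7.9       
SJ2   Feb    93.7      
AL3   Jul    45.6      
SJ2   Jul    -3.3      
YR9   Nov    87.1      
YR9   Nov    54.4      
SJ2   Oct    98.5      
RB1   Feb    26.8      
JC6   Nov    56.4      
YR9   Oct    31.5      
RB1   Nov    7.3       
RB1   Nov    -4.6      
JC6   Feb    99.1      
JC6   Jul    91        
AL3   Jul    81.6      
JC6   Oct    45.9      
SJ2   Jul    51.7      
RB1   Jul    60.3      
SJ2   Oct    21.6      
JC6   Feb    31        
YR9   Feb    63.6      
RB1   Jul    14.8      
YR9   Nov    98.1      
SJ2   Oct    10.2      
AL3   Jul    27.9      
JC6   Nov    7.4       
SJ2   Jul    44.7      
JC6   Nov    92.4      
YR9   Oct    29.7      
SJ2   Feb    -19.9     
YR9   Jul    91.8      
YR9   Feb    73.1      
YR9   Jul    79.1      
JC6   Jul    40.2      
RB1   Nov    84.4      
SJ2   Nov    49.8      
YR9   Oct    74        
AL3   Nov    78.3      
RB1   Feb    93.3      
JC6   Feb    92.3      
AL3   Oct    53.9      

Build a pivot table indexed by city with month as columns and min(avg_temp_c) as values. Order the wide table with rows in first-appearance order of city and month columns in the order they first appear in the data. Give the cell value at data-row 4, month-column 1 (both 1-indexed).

With rows in first-appearance order of city, row 4 is city=SJ2. month columns in first-appearance order: Feb, Nov, Oct, Jul; column 1 is Feb.
Long rows with city=SJ2, month=Feb: min(7.9, 93.7, -19.9) = -19.9.

-19.9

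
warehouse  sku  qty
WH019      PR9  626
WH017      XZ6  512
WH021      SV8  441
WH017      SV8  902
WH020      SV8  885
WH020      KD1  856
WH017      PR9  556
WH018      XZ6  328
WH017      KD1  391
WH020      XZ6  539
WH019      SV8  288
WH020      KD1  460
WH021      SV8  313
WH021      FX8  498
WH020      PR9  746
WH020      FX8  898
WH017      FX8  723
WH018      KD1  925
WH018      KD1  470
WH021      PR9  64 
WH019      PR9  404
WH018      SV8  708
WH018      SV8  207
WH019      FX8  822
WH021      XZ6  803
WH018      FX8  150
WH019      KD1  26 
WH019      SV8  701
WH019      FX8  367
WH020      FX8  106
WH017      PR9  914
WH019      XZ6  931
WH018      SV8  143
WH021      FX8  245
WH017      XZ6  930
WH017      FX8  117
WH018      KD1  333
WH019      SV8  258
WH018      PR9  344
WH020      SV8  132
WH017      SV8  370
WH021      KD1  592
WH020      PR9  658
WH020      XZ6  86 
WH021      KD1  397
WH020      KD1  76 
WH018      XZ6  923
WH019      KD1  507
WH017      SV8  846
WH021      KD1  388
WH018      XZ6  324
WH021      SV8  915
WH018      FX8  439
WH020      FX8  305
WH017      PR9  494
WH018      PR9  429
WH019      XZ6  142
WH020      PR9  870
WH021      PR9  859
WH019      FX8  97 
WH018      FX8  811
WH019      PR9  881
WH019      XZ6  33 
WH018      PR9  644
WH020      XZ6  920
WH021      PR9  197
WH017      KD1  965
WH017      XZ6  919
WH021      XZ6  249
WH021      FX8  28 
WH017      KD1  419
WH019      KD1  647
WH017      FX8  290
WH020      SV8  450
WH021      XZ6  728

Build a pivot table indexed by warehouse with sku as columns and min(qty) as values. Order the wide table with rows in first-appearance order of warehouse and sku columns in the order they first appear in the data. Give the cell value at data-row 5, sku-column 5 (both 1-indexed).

With rows in first-appearance order of warehouse, row 5 is warehouse=WH018. sku columns in first-appearance order: PR9, XZ6, SV8, KD1, FX8; column 5 is FX8.
Long rows with warehouse=WH018, sku=FX8: min(150, 439, 811) = 150.

150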